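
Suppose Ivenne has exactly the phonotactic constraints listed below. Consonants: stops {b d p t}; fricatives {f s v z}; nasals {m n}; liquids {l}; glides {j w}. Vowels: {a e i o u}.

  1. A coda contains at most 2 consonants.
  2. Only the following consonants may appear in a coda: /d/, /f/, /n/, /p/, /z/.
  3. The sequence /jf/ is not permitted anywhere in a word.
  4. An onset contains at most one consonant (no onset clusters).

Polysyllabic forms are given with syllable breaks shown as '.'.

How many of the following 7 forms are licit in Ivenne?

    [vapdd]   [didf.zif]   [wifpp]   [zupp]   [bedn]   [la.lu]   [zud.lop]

5

[vapdd] — violates constraint 1: syllable 1 coda /pdd/ has 3 consonants (> 2) → illicit
[didf.zif] — σ1 onset /d/, coda /df/ (2C) ok; σ2 onset /z/, coda /f/ ok → licit
[wifpp] — violates constraint 1: syllable 1 coda /fpp/ has 3 consonants (> 2) → illicit
[zupp] — σ1 onset /z/, coda /pp/ (2C) ok → licit
[bedn] — σ1 onset /b/, coda /dn/ (2C) ok → licit
[la.lu] — σ1 onset /l/, coda /∅/ ok; σ2 onset /l/, coda /∅/ ok → licit
[zud.lop] — σ1 onset /z/, coda /d/ ok; σ2 onset /l/, coda /p/ ok → licit
Licit: [didf.zif], [zupp], [bedn], [la.lu], [zud.lop] → 5.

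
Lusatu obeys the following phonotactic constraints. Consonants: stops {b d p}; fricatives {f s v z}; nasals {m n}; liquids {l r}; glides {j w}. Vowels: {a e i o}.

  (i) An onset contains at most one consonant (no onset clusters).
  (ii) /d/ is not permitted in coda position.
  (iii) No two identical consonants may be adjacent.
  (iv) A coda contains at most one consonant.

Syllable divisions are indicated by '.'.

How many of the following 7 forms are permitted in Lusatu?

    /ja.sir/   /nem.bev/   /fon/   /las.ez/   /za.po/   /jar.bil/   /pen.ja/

/ja.sir/ — σ1 onset /j/, coda /∅/ ok; σ2 onset /s/, coda /r/ ok → permitted
/nem.bev/ — σ1 onset /n/, coda /m/ ok; σ2 onset /b/, coda /v/ ok → permitted
/fon/ — σ1 onset /f/, coda /n/ ok → permitted
/las.ez/ — σ1 onset /l/, coda /s/ ok; σ2 onset /∅/, coda /z/ ok → permitted
/za.po/ — σ1 onset /z/, coda /∅/ ok; σ2 onset /p/, coda /∅/ ok → permitted
/jar.bil/ — σ1 onset /j/, coda /r/ ok; σ2 onset /b/, coda /l/ ok → permitted
/pen.ja/ — σ1 onset /p/, coda /n/ ok; σ2 onset /j/, coda /∅/ ok → permitted
Permitted: /ja.sir/, /nem.bev/, /fon/, /las.ez/, /za.po/, /jar.bil/, /pen.ja/ → 7.

7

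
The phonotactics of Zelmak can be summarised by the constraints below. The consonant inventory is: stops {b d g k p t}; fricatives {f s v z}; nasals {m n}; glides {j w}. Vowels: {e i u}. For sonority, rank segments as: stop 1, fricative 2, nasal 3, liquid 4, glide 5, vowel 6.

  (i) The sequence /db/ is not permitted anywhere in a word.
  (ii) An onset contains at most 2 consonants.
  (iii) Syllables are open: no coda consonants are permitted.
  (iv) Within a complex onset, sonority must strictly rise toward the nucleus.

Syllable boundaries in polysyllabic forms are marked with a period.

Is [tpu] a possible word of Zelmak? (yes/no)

[tpu] — violates constraint (iv): syllable 1 onset /tp/: /t/ (stop, 1) → /p/ (stop, 1) does not rise → ill-formed

no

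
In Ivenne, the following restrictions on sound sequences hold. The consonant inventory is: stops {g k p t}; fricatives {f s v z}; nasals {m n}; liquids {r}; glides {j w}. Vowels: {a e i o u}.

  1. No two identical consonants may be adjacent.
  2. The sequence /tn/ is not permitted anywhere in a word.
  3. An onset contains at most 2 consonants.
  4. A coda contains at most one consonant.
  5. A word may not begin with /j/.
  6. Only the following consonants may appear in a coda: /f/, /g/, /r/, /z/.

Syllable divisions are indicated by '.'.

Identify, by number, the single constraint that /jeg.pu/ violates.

5

/jeg.pu/: word begins with /j/.
This is a violation of constraint 5: "A word may not begin with /j/."
The remaining constraints (1, 2, 3, 4, 6) are satisfied.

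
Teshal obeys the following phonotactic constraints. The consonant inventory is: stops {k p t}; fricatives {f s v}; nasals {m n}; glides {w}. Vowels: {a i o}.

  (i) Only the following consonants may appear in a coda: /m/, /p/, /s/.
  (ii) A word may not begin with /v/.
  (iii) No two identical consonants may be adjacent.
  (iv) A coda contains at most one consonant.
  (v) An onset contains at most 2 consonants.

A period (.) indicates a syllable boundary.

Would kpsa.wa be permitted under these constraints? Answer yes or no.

kpsa.wa — violates constraint (v): syllable 1 onset /kps/ has 3 consonants (> 2) → not permitted

no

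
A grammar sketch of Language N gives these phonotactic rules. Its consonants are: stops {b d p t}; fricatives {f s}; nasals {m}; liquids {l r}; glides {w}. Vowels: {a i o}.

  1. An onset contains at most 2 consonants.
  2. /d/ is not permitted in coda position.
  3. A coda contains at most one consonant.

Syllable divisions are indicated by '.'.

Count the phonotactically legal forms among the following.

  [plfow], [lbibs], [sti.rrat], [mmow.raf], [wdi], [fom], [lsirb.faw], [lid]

[plfow] — violates constraint 1: syllable 1 onset /plf/ has 3 consonants (> 2) → phonotactically illegal
[lbibs] — violates constraint 3: syllable 1 coda /bs/ has 2 consonants (> 1) → phonotactically illegal
[sti.rrat] — σ1 onset /st/ (2C), coda /∅/ ok; σ2 onset /rr/ (2C), coda /t/ ok → phonotactically legal
[mmow.raf] — σ1 onset /mm/ (2C), coda /w/ ok; σ2 onset /r/, coda /f/ ok → phonotactically legal
[wdi] — σ1 onset /wd/ (2C), coda /∅/ ok → phonotactically legal
[fom] — σ1 onset /f/, coda /m/ ok → phonotactically legal
[lsirb.faw] — violates constraint 3: syllable 1 coda /rb/ has 2 consonants (> 1) → phonotactically illegal
[lid] — violates constraint 2: syllable 1 coda contains /d/ → phonotactically illegal
Phonotactically legal: [sti.rrat], [mmow.raf], [wdi], [fom] → 4.

4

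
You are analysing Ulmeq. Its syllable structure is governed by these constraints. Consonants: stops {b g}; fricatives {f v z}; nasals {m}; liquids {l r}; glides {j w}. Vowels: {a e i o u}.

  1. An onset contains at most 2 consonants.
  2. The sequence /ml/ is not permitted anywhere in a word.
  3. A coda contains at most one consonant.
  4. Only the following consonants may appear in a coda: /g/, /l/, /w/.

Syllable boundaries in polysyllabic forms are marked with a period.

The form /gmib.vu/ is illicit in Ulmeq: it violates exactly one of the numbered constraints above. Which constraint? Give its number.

/gmib.vu/: syllable 1 coda contains /b/, which is not a licensed coda consonant.
This is a violation of constraint 4: "Only the following consonants may appear in a coda: /g/, /l/, /w/."
The remaining constraints (1, 2, 3) are satisfied.

4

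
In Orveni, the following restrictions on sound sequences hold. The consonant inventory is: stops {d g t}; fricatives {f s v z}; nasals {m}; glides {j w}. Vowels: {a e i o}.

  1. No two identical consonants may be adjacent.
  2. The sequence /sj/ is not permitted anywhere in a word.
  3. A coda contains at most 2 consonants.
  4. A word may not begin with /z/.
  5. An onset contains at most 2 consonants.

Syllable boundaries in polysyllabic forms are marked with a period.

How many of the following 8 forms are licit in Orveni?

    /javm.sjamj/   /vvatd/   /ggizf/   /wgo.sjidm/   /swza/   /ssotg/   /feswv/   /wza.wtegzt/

/javm.sjamj/ — violates constraint 2: contains banned sequence /sj/ → illicit
/vvatd/ — violates constraint 1: adjacent identical consonants /vv/ → illicit
/ggizf/ — violates constraint 1: adjacent identical consonants /gg/ → illicit
/wgo.sjidm/ — violates constraint 2: contains banned sequence /sj/ → illicit
/swza/ — violates constraint 5: syllable 1 onset /swz/ has 3 consonants (> 2) → illicit
/ssotg/ — violates constraint 1: adjacent identical consonants /ss/ → illicit
/feswv/ — violates constraint 3: syllable 1 coda /swv/ has 3 consonants (> 2) → illicit
/wza.wtegzt/ — violates constraint 3: syllable 2 coda /gzt/ has 3 consonants (> 2) → illicit
No form is licit → 0.

0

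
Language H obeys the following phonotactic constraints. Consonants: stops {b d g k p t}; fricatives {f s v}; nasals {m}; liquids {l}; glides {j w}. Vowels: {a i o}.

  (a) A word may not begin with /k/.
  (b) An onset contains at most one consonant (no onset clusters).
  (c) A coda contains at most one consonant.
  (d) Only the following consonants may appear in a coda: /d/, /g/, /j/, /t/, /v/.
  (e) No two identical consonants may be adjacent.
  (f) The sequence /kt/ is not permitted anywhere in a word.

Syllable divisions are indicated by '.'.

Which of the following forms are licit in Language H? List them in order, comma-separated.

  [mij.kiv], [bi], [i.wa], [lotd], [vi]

[mij.kiv] — σ1 onset /m/, coda /j/ ok; σ2 onset /k/, coda /v/ ok → licit
[bi] — σ1 onset /b/, coda /∅/ ok → licit
[i.wa] — σ1 onset /∅/, coda /∅/ ok; σ2 onset /w/, coda /∅/ ok → licit
[lotd] — violates constraint (c): syllable 1 coda /td/ has 2 consonants (> 1) → illicit
[vi] — σ1 onset /v/, coda /∅/ ok → licit

[mij.kiv], [bi], [i.wa], [vi]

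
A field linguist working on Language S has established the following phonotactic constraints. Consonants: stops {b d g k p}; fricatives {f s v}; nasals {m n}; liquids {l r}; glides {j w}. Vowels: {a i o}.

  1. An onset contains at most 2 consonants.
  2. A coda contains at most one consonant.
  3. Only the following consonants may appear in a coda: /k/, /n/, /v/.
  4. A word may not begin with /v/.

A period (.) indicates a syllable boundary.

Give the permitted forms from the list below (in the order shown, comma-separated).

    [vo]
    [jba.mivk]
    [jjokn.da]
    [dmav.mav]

[vo] — violates constraint 4: word begins with /v/ → not permitted
[jba.mivk] — violates constraint 2: syllable 2 coda /vk/ has 2 consonants (> 1) → not permitted
[jjokn.da] — violates constraint 2: syllable 1 coda /kn/ has 2 consonants (> 1) → not permitted
[dmav.mav] — σ1 onset /dm/ (2C), coda /v/ ok; σ2 onset /m/, coda /v/ ok → permitted

[dmav.mav]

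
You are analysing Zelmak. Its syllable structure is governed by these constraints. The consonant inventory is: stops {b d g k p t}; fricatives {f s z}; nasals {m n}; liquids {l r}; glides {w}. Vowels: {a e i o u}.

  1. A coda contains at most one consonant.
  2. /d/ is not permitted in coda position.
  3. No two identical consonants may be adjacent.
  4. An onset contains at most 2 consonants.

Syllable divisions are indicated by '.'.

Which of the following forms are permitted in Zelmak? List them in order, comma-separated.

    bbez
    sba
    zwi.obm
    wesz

bbez — violates constraint 3: adjacent identical consonants /bb/ → not permitted
sba — σ1 onset /sb/ (2C), coda /∅/ ok → permitted
zwi.obm — violates constraint 1: syllable 2 coda /bm/ has 2 consonants (> 1) → not permitted
wesz — violates constraint 1: syllable 1 coda /sz/ has 2 consonants (> 1) → not permitted

sba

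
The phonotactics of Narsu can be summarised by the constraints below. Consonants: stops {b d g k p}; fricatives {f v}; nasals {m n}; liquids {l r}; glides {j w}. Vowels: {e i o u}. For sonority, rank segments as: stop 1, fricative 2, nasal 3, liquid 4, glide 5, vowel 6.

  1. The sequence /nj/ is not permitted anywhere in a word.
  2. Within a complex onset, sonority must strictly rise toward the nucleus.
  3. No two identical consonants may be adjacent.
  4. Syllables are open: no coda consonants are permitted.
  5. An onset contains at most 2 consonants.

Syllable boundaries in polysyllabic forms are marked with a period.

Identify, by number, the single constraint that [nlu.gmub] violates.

4

[nlu.gmub]: syllable 2 coda /b/ has 1 consonant (> 0).
This is a violation of constraint 4: "Syllables are open: no coda consonants are permitted."
The remaining constraints (1, 2, 3, 5) are satisfied.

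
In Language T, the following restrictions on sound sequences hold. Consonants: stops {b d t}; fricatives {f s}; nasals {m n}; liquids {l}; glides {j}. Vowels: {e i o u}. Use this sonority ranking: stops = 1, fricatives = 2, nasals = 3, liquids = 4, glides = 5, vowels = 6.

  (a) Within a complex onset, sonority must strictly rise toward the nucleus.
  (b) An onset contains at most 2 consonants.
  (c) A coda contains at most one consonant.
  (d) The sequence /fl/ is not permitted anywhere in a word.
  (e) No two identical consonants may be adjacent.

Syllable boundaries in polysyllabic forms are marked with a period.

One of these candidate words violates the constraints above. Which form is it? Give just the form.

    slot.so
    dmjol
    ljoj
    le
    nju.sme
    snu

slot.so — σ1 onset /sl/ (2→4 rises), coda /t/ ok; σ2 onset /s/, coda /∅/ ok → well-formed
dmjol — violates constraint (b): syllable 1 onset /dmj/ has 3 consonants (> 2) → ill-formed
ljoj — σ1 onset /lj/ (4→5 rises), coda /j/ ok → well-formed
le — σ1 onset /l/, coda /∅/ ok → well-formed
nju.sme — σ1 onset /nj/ (3→5 rises), coda /∅/ ok; σ2 onset /sm/ (2→3 rises), coda /∅/ ok → well-formed
snu — σ1 onset /sn/ (2→3 rises), coda /∅/ ok → well-formed

dmjol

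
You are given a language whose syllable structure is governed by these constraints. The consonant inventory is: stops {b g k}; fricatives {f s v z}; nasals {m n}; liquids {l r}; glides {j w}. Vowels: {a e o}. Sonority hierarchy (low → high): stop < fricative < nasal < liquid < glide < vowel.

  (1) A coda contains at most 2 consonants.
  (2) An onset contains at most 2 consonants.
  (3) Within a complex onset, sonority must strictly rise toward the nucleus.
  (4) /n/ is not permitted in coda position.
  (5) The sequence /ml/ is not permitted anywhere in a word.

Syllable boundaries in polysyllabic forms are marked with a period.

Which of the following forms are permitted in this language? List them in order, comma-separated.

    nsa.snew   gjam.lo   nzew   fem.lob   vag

vag

nsa.snew — violates constraint 3: syllable 1 onset /ns/: /n/ (nasal, 3) → /s/ (fricative, 2) does not rise → not permitted
gjam.lo — violates constraint 5: contains banned sequence /ml/ → not permitted
nzew — violates constraint 3: syllable 1 onset /nz/: /n/ (nasal, 3) → /z/ (fricative, 2) does not rise → not permitted
fem.lob — violates constraint 5: contains banned sequence /ml/ → not permitted
vag — σ1 onset /v/, coda /g/ ok → permitted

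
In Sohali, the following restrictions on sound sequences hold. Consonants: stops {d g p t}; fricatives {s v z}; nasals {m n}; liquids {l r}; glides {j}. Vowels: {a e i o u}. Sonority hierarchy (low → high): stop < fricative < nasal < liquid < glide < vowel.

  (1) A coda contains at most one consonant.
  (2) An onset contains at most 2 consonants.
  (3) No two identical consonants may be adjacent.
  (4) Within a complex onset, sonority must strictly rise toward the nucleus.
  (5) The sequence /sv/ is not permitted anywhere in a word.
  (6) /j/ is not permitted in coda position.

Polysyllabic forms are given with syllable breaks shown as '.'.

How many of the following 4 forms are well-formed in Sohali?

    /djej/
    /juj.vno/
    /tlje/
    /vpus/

0

/djej/ — violates constraint 6: syllable 1 coda contains /j/ → ill-formed
/juj.vno/ — violates constraint 6: syllable 1 coda contains /j/ → ill-formed
/tlje/ — violates constraint 2: syllable 1 onset /tlj/ has 3 consonants (> 2) → ill-formed
/vpus/ — violates constraint 4: syllable 1 onset /vp/: /v/ (fricative, 2) → /p/ (stop, 1) does not rise → ill-formed
No form is well-formed → 0.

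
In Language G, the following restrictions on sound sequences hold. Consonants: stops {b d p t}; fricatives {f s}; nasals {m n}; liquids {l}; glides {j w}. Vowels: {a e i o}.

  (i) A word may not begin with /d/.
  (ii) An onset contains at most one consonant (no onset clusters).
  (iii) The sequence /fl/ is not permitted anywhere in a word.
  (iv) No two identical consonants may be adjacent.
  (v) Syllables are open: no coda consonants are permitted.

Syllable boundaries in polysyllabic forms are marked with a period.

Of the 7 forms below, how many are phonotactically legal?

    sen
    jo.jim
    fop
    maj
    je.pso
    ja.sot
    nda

0

sen — violates constraint (v): syllable 1 coda /n/ has 1 consonant (> 0) → phonotactically illegal
jo.jim — violates constraint (v): syllable 2 coda /m/ has 1 consonant (> 0) → phonotactically illegal
fop — violates constraint (v): syllable 1 coda /p/ has 1 consonant (> 0) → phonotactically illegal
maj — violates constraint (v): syllable 1 coda /j/ has 1 consonant (> 0) → phonotactically illegal
je.pso — violates constraint (ii): syllable 2 onset /ps/ has 2 consonants (> 1) → phonotactically illegal
ja.sot — violates constraint (v): syllable 2 coda /t/ has 1 consonant (> 0) → phonotactically illegal
nda — violates constraint (ii): syllable 1 onset /nd/ has 2 consonants (> 1) → phonotactically illegal
No form is phonotactically legal → 0.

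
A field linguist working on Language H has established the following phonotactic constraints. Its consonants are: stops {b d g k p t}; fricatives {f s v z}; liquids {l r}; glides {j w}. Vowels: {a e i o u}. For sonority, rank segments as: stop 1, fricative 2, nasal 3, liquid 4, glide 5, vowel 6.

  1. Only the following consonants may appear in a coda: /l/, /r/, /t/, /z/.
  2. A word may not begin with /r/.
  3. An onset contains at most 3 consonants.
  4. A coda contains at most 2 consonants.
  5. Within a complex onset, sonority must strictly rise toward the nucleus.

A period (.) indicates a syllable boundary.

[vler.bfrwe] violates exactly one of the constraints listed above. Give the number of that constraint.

[vler.bfrwe]: syllable 2 onset /bfrw/ has 4 consonants (> 3).
This is a violation of constraint 3: "An onset contains at most 3 consonants."
The remaining constraints (1, 2, 4, 5) are satisfied.

3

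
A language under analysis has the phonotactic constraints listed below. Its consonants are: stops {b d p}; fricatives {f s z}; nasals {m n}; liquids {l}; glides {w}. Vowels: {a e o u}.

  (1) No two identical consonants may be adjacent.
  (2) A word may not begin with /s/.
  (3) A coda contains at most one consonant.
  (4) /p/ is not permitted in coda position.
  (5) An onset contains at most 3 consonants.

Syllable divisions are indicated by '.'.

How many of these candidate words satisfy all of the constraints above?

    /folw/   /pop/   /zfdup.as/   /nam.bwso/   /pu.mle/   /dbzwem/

2

/folw/ — violates constraint 3: syllable 1 coda /lw/ has 2 consonants (> 1) → illicit
/pop/ — violates constraint 4: syllable 1 coda contains /p/ → illicit
/zfdup.as/ — violates constraint 4: syllable 1 coda contains /p/ → illicit
/nam.bwso/ — σ1 onset /n/, coda /m/ ok; σ2 onset /bws/ (3C), coda /∅/ ok → licit
/pu.mle/ — σ1 onset /p/, coda /∅/ ok; σ2 onset /ml/ (2C), coda /∅/ ok → licit
/dbzwem/ — violates constraint 5: syllable 1 onset /dbzw/ has 4 consonants (> 3) → illicit
Licit: /nam.bwso/, /pu.mle/ → 2.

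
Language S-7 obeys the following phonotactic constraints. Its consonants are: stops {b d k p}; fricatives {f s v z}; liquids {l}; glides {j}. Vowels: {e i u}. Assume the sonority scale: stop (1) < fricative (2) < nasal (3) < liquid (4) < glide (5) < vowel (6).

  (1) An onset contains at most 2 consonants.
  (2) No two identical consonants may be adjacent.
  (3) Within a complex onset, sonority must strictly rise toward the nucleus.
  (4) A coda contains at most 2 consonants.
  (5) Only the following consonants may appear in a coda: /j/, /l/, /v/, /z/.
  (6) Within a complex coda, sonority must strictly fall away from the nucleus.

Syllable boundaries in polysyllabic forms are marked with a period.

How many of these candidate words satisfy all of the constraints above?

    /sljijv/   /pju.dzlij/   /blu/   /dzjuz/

/sljijv/ — violates constraint 1: syllable 1 onset /slj/ has 3 consonants (> 2) → illicit
/pju.dzlij/ — violates constraint 1: syllable 2 onset /dzl/ has 3 consonants (> 2) → illicit
/blu/ — σ1 onset /bl/ (1→4 rises), coda /∅/ ok → licit
/dzjuz/ — violates constraint 1: syllable 1 onset /dzj/ has 3 consonants (> 2) → illicit
Licit: /blu/ → 1.

1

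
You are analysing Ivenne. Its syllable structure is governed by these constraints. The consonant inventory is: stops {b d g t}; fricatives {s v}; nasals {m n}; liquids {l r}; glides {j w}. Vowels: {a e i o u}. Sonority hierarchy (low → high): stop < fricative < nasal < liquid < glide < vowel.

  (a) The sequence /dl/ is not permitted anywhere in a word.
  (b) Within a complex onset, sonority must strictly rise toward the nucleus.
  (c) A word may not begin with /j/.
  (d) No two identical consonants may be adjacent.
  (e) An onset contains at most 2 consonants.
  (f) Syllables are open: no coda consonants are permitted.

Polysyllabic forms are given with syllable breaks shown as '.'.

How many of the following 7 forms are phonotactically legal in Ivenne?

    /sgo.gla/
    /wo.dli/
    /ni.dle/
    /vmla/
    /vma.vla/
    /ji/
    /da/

2

/sgo.gla/ — violates constraint (b): syllable 1 onset /sg/: /s/ (fricative, 2) → /g/ (stop, 1) does not rise → phonotactically illegal
/wo.dli/ — violates constraint (a): contains banned sequence /dl/ → phonotactically illegal
/ni.dle/ — violates constraint (a): contains banned sequence /dl/ → phonotactically illegal
/vmla/ — violates constraint (e): syllable 1 onset /vml/ has 3 consonants (> 2) → phonotactically illegal
/vma.vla/ — σ1 onset /vm/ (2→3 rises), coda /∅/ ok; σ2 onset /vl/ (2→4 rises), coda /∅/ ok → phonotactically legal
/ji/ — violates constraint (c): word begins with /j/ → phonotactically illegal
/da/ — σ1 onset /d/, coda /∅/ ok → phonotactically legal
Phonotactically legal: /vma.vla/, /da/ → 2.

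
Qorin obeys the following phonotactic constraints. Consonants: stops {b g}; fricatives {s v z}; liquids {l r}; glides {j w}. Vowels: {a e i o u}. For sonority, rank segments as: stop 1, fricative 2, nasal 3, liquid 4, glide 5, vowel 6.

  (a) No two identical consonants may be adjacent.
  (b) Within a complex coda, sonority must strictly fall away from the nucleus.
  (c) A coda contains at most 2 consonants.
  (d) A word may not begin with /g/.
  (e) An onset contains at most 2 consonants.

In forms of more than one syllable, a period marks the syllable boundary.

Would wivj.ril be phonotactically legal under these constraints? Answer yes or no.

no

wivj.ril — violates constraint (b): syllable 1 coda /vj/: /v/ (fricative, 2) → /j/ (glide, 5) does not fall → phonotactically illegal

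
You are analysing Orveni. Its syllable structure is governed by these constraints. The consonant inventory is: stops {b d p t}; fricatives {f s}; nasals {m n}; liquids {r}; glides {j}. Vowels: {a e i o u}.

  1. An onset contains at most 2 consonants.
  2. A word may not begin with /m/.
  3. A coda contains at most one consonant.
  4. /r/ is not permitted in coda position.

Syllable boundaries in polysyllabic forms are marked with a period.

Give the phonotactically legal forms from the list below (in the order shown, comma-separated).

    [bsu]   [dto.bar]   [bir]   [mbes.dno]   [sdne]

[bsu] — σ1 onset /bs/ (2C), coda /∅/ ok → phonotactically legal
[dto.bar] — violates constraint 4: syllable 2 coda contains /r/ → phonotactically illegal
[bir] — violates constraint 4: syllable 1 coda contains /r/ → phonotactically illegal
[mbes.dno] — violates constraint 2: word begins with /m/ → phonotactically illegal
[sdne] — violates constraint 1: syllable 1 onset /sdn/ has 3 consonants (> 2) → phonotactically illegal

[bsu]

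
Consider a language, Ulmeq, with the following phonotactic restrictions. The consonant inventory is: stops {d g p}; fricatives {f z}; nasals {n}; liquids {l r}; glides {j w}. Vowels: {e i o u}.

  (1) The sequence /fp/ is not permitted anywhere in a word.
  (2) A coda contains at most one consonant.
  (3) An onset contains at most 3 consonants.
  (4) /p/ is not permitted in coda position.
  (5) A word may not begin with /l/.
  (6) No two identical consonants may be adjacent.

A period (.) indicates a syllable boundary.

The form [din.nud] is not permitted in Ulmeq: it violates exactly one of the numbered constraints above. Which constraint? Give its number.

[din.nud]: adjacent identical consonants /nn/.
This is a violation of constraint 6: "No two identical consonants may be adjacent."
The remaining constraints (1, 2, 3, 4, 5) are satisfied.

6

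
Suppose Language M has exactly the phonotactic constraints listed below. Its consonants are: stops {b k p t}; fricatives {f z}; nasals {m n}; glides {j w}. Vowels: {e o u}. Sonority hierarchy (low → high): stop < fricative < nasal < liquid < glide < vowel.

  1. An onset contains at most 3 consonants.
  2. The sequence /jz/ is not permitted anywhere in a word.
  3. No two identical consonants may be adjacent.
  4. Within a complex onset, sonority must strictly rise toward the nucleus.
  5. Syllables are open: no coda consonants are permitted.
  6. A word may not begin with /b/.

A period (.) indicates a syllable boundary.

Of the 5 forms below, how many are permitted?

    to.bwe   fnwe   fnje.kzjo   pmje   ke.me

5

to.bwe — σ1 onset /t/, coda /∅/ ok; σ2 onset /bw/ (1→5 rises), coda /∅/ ok → permitted
fnwe — σ1 onset /fnw/ (2→3→5 rises), coda /∅/ ok → permitted
fnje.kzjo — σ1 onset /fnj/ (2→3→5 rises), coda /∅/ ok; σ2 onset /kzj/ (1→2→5 rises), coda /∅/ ok → permitted
pmje — σ1 onset /pmj/ (1→3→5 rises), coda /∅/ ok → permitted
ke.me — σ1 onset /k/, coda /∅/ ok; σ2 onset /m/, coda /∅/ ok → permitted
Permitted: to.bwe, fnwe, fnje.kzjo, pmje, ke.me → 5.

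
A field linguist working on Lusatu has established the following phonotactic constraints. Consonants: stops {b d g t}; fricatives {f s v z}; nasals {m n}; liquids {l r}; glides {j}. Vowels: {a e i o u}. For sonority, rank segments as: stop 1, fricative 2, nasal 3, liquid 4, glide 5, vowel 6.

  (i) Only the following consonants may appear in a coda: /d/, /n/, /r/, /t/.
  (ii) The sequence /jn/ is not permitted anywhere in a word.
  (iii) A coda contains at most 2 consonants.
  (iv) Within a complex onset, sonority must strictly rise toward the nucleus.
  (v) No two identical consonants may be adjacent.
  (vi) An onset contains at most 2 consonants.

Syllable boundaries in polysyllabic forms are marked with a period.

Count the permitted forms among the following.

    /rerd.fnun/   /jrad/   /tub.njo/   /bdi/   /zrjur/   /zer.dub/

1

/rerd.fnun/ — σ1 onset /r/, coda /rd/ (2C) ok; σ2 onset /fn/ (2→3 rises), coda /n/ ok → permitted
/jrad/ — violates constraint (iv): syllable 1 onset /jr/: /j/ (glide, 5) → /r/ (liquid, 4) does not rise → not permitted
/tub.njo/ — violates constraint (i): syllable 1 coda contains /b/, which is not a licensed coda consonant → not permitted
/bdi/ — violates constraint (iv): syllable 1 onset /bd/: /b/ (stop, 1) → /d/ (stop, 1) does not rise → not permitted
/zrjur/ — violates constraint (vi): syllable 1 onset /zrj/ has 3 consonants (> 2) → not permitted
/zer.dub/ — violates constraint (i): syllable 2 coda contains /b/, which is not a licensed coda consonant → not permitted
Permitted: /rerd.fnun/ → 1.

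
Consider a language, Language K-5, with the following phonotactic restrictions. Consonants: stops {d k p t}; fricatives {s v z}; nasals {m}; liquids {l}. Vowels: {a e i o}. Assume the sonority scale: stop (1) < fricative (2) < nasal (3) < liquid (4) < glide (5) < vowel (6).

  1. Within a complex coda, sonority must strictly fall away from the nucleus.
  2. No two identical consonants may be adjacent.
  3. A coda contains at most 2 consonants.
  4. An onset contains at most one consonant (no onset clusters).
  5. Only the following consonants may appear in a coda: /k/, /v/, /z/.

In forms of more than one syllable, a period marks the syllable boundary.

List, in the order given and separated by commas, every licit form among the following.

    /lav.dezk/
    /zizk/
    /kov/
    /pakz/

/lav.dezk/ — σ1 onset /l/, coda /v/ ok; σ2 onset /d/, coda /zk/ (2→1 falls) ok → licit
/zizk/ — σ1 onset /z/, coda /zk/ (2→1 falls) ok → licit
/kov/ — σ1 onset /k/, coda /v/ ok → licit
/pakz/ — violates constraint 1: syllable 1 coda /kz/: /k/ (stop, 1) → /z/ (fricative, 2) does not fall → illicit

/lav.dezk/, /zizk/, /kov/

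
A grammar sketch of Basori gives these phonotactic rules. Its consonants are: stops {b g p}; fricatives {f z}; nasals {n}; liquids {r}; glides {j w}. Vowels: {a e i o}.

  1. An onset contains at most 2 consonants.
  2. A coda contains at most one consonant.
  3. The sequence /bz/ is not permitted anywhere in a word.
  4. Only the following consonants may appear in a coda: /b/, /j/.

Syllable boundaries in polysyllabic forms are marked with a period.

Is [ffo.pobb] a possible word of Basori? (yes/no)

no

[ffo.pobb] — violates constraint 2: syllable 2 coda /bb/ has 2 consonants (> 1) → not permitted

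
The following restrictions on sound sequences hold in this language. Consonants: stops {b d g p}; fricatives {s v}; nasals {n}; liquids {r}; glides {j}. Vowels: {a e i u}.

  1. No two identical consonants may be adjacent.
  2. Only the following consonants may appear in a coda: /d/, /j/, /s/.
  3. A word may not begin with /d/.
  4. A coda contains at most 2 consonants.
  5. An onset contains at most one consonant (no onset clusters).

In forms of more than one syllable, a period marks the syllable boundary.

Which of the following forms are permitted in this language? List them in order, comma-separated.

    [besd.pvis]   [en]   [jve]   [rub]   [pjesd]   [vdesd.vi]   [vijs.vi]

[besd.pvis] — violates constraint 5: syllable 2 onset /pv/ has 2 consonants (> 1) → not permitted
[en] — violates constraint 2: syllable 1 coda contains /n/, which is not a licensed coda consonant → not permitted
[jve] — violates constraint 5: syllable 1 onset /jv/ has 2 consonants (> 1) → not permitted
[rub] — violates constraint 2: syllable 1 coda contains /b/, which is not a licensed coda consonant → not permitted
[pjesd] — violates constraint 5: syllable 1 onset /pj/ has 2 consonants (> 1) → not permitted
[vdesd.vi] — violates constraint 5: syllable 1 onset /vd/ has 2 consonants (> 1) → not permitted
[vijs.vi] — σ1 onset /v/, coda /js/ (2C) ok; σ2 onset /v/, coda /∅/ ok → permitted

[vijs.vi]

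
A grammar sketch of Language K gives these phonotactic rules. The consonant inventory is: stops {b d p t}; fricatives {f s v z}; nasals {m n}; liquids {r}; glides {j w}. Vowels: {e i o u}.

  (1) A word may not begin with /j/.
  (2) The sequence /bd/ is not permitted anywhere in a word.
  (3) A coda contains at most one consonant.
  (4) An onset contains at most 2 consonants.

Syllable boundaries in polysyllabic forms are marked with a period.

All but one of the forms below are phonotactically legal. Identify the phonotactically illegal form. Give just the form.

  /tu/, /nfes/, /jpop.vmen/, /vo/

/tu/ — σ1 onset /t/, coda /∅/ ok → phonotactically legal
/nfes/ — σ1 onset /nf/ (2C), coda /s/ ok → phonotactically legal
/jpop.vmen/ — violates constraint 1: word begins with /j/ → phonotactically illegal
/vo/ — σ1 onset /v/, coda /∅/ ok → phonotactically legal

/jpop.vmen/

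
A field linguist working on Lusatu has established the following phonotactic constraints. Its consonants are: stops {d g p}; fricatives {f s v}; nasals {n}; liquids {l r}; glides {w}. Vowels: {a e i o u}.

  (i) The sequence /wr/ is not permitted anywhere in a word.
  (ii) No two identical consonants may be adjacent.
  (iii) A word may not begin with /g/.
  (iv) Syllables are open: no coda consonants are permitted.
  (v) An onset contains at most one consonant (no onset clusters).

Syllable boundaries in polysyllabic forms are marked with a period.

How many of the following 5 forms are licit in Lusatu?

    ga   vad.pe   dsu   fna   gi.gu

ga — violates constraint (iii): word begins with /g/ → illicit
vad.pe — violates constraint (iv): syllable 1 coda /d/ has 1 consonant (> 0) → illicit
dsu — violates constraint (v): syllable 1 onset /ds/ has 2 consonants (> 1) → illicit
fna — violates constraint (v): syllable 1 onset /fn/ has 2 consonants (> 1) → illicit
gi.gu — violates constraint (iii): word begins with /g/ → illicit
No form is licit → 0.

0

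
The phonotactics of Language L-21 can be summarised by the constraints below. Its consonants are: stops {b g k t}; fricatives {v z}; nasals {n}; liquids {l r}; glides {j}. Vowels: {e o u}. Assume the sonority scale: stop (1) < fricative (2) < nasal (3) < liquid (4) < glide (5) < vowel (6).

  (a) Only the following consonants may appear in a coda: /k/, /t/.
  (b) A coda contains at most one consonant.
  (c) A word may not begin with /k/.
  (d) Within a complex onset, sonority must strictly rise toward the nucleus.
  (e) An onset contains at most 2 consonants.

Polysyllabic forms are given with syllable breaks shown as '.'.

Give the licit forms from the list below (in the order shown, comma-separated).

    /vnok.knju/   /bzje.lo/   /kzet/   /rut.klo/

/vnok.knju/ — violates constraint (e): syllable 2 onset /knj/ has 3 consonants (> 2) → illicit
/bzje.lo/ — violates constraint (e): syllable 1 onset /bzj/ has 3 consonants (> 2) → illicit
/kzet/ — violates constraint (c): word begins with /k/ → illicit
/rut.klo/ — σ1 onset /r/, coda /t/ ok; σ2 onset /kl/ (1→4 rises), coda /∅/ ok → licit

/rut.klo/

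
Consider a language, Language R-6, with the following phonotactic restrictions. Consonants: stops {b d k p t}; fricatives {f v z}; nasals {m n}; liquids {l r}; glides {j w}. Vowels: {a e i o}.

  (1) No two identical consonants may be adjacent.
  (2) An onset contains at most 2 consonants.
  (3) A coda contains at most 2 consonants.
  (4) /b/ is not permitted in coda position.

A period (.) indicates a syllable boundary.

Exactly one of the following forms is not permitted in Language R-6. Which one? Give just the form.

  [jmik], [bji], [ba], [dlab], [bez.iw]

[dlab]

[jmik] — σ1 onset /jm/ (2C), coda /k/ ok → permitted
[bji] — σ1 onset /bj/ (2C), coda /∅/ ok → permitted
[ba] — σ1 onset /b/, coda /∅/ ok → permitted
[dlab] — violates constraint 4: syllable 1 coda contains /b/ → not permitted
[bez.iw] — σ1 onset /b/, coda /z/ ok; σ2 onset /∅/, coda /w/ ok → permitted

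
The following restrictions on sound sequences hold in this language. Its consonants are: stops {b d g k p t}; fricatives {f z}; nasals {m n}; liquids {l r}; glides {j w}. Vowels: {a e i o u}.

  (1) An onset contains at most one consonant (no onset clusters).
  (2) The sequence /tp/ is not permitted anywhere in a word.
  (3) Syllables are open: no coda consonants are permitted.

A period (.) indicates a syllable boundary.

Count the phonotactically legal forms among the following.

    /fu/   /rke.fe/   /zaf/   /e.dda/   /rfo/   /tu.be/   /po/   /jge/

/fu/ — σ1 onset /f/, coda /∅/ ok → phonotactically legal
/rke.fe/ — violates constraint 1: syllable 1 onset /rk/ has 2 consonants (> 1) → phonotactically illegal
/zaf/ — violates constraint 3: syllable 1 coda /f/ has 1 consonant (> 0) → phonotactically illegal
/e.dda/ — violates constraint 1: syllable 2 onset /dd/ has 2 consonants (> 1) → phonotactically illegal
/rfo/ — violates constraint 1: syllable 1 onset /rf/ has 2 consonants (> 1) → phonotactically illegal
/tu.be/ — σ1 onset /t/, coda /∅/ ok; σ2 onset /b/, coda /∅/ ok → phonotactically legal
/po/ — σ1 onset /p/, coda /∅/ ok → phonotactically legal
/jge/ — violates constraint 1: syllable 1 onset /jg/ has 2 consonants (> 1) → phonotactically illegal
Phonotactically legal: /fu/, /tu.be/, /po/ → 3.

3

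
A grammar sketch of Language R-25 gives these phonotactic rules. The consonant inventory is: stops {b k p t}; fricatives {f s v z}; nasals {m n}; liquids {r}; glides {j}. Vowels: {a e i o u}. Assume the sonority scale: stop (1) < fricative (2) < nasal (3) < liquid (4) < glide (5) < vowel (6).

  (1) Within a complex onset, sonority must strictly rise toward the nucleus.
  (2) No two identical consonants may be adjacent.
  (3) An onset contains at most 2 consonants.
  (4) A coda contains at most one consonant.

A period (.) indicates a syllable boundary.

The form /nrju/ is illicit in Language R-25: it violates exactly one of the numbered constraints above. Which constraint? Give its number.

3

/nrju/: syllable 1 onset /nrj/ has 3 consonants (> 2).
This is a violation of constraint 3: "An onset contains at most 2 consonants."
The remaining constraints (1, 2, 4) are satisfied.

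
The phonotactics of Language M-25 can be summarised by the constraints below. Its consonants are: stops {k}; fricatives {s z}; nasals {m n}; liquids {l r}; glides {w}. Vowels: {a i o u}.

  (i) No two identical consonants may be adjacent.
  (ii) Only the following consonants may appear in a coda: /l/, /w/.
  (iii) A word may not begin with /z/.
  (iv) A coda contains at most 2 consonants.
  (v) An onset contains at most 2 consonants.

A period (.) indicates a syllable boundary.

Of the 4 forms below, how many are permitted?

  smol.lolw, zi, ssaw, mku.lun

smol.lolw — violates constraint (i): adjacent identical consonants /ll/ → not permitted
zi — violates constraint (iii): word begins with /z/ → not permitted
ssaw — violates constraint (i): adjacent identical consonants /ss/ → not permitted
mku.lun — violates constraint (ii): syllable 2 coda contains /n/, which is not a licensed coda consonant → not permitted
No form is permitted → 0.

0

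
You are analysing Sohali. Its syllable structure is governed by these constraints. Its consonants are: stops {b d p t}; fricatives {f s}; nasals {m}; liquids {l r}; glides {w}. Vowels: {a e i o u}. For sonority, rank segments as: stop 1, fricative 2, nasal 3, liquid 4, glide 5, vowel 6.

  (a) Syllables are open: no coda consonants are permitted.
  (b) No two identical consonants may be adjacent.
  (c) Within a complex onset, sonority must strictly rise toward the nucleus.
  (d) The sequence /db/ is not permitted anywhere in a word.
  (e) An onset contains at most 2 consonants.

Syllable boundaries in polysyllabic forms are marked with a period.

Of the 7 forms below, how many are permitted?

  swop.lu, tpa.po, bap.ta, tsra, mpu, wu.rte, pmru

0

swop.lu — violates constraint (a): syllable 1 coda /p/ has 1 consonant (> 0) → not permitted
tpa.po — violates constraint (c): syllable 1 onset /tp/: /t/ (stop, 1) → /p/ (stop, 1) does not rise → not permitted
bap.ta — violates constraint (a): syllable 1 coda /p/ has 1 consonant (> 0) → not permitted
tsra — violates constraint (e): syllable 1 onset /tsr/ has 3 consonants (> 2) → not permitted
mpu — violates constraint (c): syllable 1 onset /mp/: /m/ (nasal, 3) → /p/ (stop, 1) does not rise → not permitted
wu.rte — violates constraint (c): syllable 2 onset /rt/: /r/ (liquid, 4) → /t/ (stop, 1) does not rise → not permitted
pmru — violates constraint (e): syllable 1 onset /pmr/ has 3 consonants (> 2) → not permitted
No form is permitted → 0.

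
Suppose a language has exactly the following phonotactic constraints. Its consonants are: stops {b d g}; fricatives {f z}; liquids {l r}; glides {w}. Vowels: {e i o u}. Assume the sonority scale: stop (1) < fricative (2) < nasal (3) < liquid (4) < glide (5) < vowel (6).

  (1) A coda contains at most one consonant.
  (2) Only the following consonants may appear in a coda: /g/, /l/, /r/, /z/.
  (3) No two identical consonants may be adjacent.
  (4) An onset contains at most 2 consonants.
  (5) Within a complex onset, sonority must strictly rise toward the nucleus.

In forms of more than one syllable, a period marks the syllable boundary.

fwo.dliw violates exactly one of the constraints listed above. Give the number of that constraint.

2

fwo.dliw: syllable 2 coda contains /w/, which is not a licensed coda consonant.
This is a violation of constraint 2: "Only the following consonants may appear in a coda: /g/, /l/, /r/, /z/."
The remaining constraints (1, 3, 4, 5) are satisfied.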